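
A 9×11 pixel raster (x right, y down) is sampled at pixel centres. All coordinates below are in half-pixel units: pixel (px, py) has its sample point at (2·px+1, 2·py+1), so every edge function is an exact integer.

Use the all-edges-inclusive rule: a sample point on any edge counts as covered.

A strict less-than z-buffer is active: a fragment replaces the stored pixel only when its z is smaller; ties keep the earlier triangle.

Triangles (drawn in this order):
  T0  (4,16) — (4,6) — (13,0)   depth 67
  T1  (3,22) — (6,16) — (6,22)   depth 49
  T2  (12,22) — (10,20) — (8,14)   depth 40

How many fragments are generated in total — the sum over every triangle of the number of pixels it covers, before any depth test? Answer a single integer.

T0:
  2·area = 90
  edge (4, 16)→(4, 6): d=(0,-10) inclusive
  edge (4, 6)→(13, 0): d=(9,-6) inclusive
  edge (13, 0)→(4, 16): d=(-9,16) inclusive
    (4,1)@(9, 3): e=[50,3,37] → █
    (5,1)@(11, 3): e=[70,15,5] → █
    (6,1)@(13, 3): e=[90,27,-27] → ·
    (3,2)@(7, 5): e=[30,9,51] → █
    (5,2)@(11, 5): e=[70,33,-13] → ·
    (2,3)@(5, 7): e=[10,15,65] → █
    (5,3)@(11, 7): e=[70,51,-31] → ·
    (2,4)@(5, 9): e=[10,33,47] → █
    (4,4)@(9, 9): e=[50,57,-17] → ·
    (2,5)@(5, 11): e=[10,51,29] → █
    (3,5)@(7, 11): e=[30,63,-3] → ·
    (2,6)@(5, 13): e=[10,69,11] → █
  covered (11 px):
    · · · · · · · · ·
    · · · · █ █ · · ·
    · · · █ █ · · · ·
    · · █ █ █ · · · ·
    · · █ █ · · · · ·
    · · █ · · · · · ·
    · · █ · · · · · ·
    · · · · · · · · ·
    · · · · · · · · ·
    · · · · · · · · ·
    · · · · · · · · ·
T1:
  2·area = 18
  edge (3, 22)→(6, 16): d=(3,-6) inclusive
  edge (6, 16)→(6, 22): d=(0,6) inclusive
  edge (6, 22)→(3, 22): d=(-3,0) inclusive
    (2,9)@(5, 19): e=[3,6,9] → █
    (3,9)@(7, 19): e=[15,-6,9] → ·
    (2,10)@(5, 21): e=[9,6,3] → █
    (3,10)@(7, 21): e=[21,-6,3] → ·
  covered (2 px):
    · · · · · · · · ·
    · · · · · · · · ·
    · · · · · · · · ·
    · · · · · · · · ·
    · · · · · · · · ·
    · · · · · · · · ·
    · · · · · · · · ·
    · · · · · · · · ·
    · · · · · · · · ·
    · · █ · · · · · ·
    · · █ · · · · · ·
T2:
  2·area = 8
  edge (12, 22)→(10, 20): d=(-2,-2) inclusive
  edge (10, 20)→(8, 14): d=(-2,-6) inclusive
  edge (8, 14)→(12, 22): d=(4,8) inclusive
    (2,2)@(5, 5): e=[20,0,-12] → ·  [on edge]
    (0,5)@(1, 11): e=[0,-36,44] → ·  [on edge]
    (3,5)@(7, 11): e=[12,0,-4] → ·  [on edge]
    (1,6)@(3, 13): e=[0,-28,36] → ·  [on edge]
    (2,7)@(5, 15): e=[0,-20,28] → ·  [on edge]
    (3,8)@(7, 17): e=[0,-12,20] → ·  [on edge]
    (4,8)@(9, 17): e=[4,0,4] → █  [on edge]
    (5,8)@(11, 17): e=[8,12,-12] → ·
    (4,9)@(9, 19): e=[0,-4,12] → ·  [on edge]
    (5,10)@(11, 21): e=[0,4,4] → █  [on edge]
    (6,10)@(13, 21): e=[4,16,-12] → ·
  covered (2 px):
    · · · · · · · · ·
    · · · · · · · · ·
    · · · · · · · · ·
    · · · · · · · · ·
    · · · · · · · · ·
    · · · · · · · · ·
    · · · · · · · · ·
    · · · · · · · · ·
    · · · · █ · · · ·
    · · · · · · · · ·
    · · · · · █ · · ·

Result: 15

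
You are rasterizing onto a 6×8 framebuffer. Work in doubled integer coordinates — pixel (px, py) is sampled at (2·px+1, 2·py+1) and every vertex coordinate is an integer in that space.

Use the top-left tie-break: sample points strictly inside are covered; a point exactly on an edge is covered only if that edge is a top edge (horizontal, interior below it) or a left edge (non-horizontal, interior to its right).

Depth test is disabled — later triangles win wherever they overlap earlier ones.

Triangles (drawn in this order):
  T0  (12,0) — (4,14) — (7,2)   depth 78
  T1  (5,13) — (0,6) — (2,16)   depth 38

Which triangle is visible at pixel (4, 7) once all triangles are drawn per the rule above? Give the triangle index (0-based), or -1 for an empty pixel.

T0:
  2·area = 54
  edge (12, 0)→(4, 14): d=(-8,14) right/bottom  bias=-1
  edge (4, 14)→(7, 2): d=(3,-12) top-left  bias=+0
  edge (7, 2)→(12, 0): d=(5,-2) top-left  bias=+0
    (5,0)@(11, 1): e=[6,45,3] → X
    (3,1)@(7, 3): e=[46,3,5] → X
    (4,1)@(9, 3): e=[18,27,9] → X
    (5,1)@(11, 3): e=[-10,51,13] → .
    (3,2)@(7, 5): e=[30,9,15] → X
    (5,2)@(11, 5): e=[-26,57,23] → .
    (3,3)@(7, 7): e=[14,15,25] → X
    (4,3)@(9, 7): e=[-14,39,29] → .
    (3,4)@(7, 9): e=[-2,21,35] → .
    (2,5)@(5, 11): e=[10,3,41] → X
    (3,5)@(7, 11): e=[-18,27,45] → .
    (2,6)@(5, 13): e=[-6,9,51] → .
  covered (7 px):
    . . . . . X
    . . . X X .
    . . . X X .
    . . . X . .
    . . . . . .
    . . X . . .
    . . . . . .
    . . . . . .
T1:
  2·area = 36  (B↔C swapped to make it positive)
  edge (5, 13)→(2, 16): d=(-3,3) right/bottom  bias=-1
  edge (2, 16)→(0, 6): d=(-2,-10) top-left  bias=+0
  edge (0, 6)→(5, 13): d=(5,7) right/bottom  bias=-1
    (5,3)@(11, 7): e=[0,108,-72] → .  [on edge]
    (0,4)@(1, 9): e=[24,4,8] → X
    (1,4)@(3, 9): e=[18,24,-6] → .
    (4,4)@(9, 9): e=[0,84,-48] → .  [on edge]
    (0,5)@(1, 11): e=[18,0,18] → X  [on edge]
    (1,5)@(3, 11): e=[12,20,4] → X
    (2,5)@(5, 11): e=[6,40,-10] → .
    (3,5)@(7, 11): e=[0,60,-24] → .  [on edge]
    (0,6)@(1, 13): e=[12,-4,28] → .
    (1,6)@(3, 13): e=[6,16,14] → X
    (2,6)@(5, 13): e=[0,36,0] → .  [on edge]
    (1,7)@(3, 15): e=[0,12,24] → .  [on edge]
  covered (4 px):
    . . . . . .
    . . . . . .
    . . . . . .
    . . . . . .
    X . . . . .
    X X . . . .
    . X . . . .
    . . . . . .

Z-buffer (winner per pixel, '.' = empty):
  . . . . . 0
  . . . 0 0 .
  . . . 0 0 .
  . . . 0 . .
  1 . . . . .
  1 1 0 . . .
  . 1 . . . .
  . . . . . .

Result: -1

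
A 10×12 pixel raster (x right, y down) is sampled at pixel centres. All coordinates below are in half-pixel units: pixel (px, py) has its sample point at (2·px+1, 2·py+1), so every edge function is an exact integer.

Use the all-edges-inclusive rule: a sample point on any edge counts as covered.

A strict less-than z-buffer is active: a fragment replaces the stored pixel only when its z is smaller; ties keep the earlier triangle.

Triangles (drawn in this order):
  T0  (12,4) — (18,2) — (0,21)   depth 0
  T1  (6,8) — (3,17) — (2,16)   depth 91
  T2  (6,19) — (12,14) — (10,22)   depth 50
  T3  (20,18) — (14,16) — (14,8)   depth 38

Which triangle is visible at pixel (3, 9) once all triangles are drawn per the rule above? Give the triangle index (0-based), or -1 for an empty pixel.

T0:
  2·area = 78
  edge (12, 4)→(18, 2): d=(6,-2) inclusive
  edge (18, 2)→(0, 21): d=(-18,19) inclusive
  edge (0, 21)→(12, 4): d=(12,-17) inclusive
    (7,1)@(15, 3): e=[0,39,39] → █  [on edge]
    (8,1)@(17, 3): e=[4,1,73] → █
    (9,1)@(19, 3): e=[8,-37,107] → ·
    (4,2)@(9, 5): e=[0,117,-39] → ·  [on edge]
    (6,2)@(13, 5): e=[8,41,29] → █
    (8,2)@(17, 5): e=[16,-35,97] → ·
    (1,3)@(3, 7): e=[0,195,-117] → ·  [on edge]
    (5,3)@(11, 7): e=[16,43,19] → █
    (7,3)@(15, 7): e=[24,-33,87] → ·
    (4,4)@(9, 9): e=[24,45,9] → █
    (6,4)@(13, 9): e=[32,-31,77] → ·
    (4,5)@(9, 11): e=[36,9,33] → █
  covered (12 px):
    · · · · · · · · · ·
    · · · · · · · █ █ ·
    · · · · · · █ █ · ·
    · · · · · █ █ · · ·
    · · · · █ █ · · · ·
    · · · · █ · · · · ·
    · · · █ · · · · · ·
    · · █ · · · · · · ·
    · █ · · · · · · · ·
    · · · · · · · · · ·
    · · · · · · · · · ·
    · · · · · · · · · ·
T1:
  2·area = 12
  edge (6, 8)→(3, 17): d=(-3,9) inclusive
  edge (3, 17)→(2, 16): d=(-1,-1) inclusive
  edge (2, 16)→(6, 8): d=(4,-8) inclusive
    (3,2)@(7, 5): e=[0,16,-4] → ·  [on edge]
    (2,5)@(5, 11): e=[0,8,4] → █  [on edge]
    (3,5)@(7, 11): e=[-18,10,20] → ·
    (2,6)@(5, 13): e=[-6,6,12] → ·
    (0,7)@(1, 15): e=[24,0,-12] → ·  [on edge]
    (1,7)@(3, 15): e=[6,2,4] → █
    (2,7)@(5, 15): e=[-12,4,20] → ·
    (1,8)@(3, 17): e=[0,0,12] → █  [on edge]
    (2,8)@(5, 17): e=[-18,2,28] → ·
    (1,9)@(3, 19): e=[-6,-2,20] → ·
    (2,9)@(5, 19): e=[-24,0,36] → ·  [on edge]
    (3,10)@(7, 21): e=[-48,0,60] → ·  [on edge]
    (0,11)@(1, 23): e=[0,-8,20] → ·  [on edge]
    (4,11)@(9, 23): e=[-72,0,84] → ·  [on edge]
  covered (3 px):
    · · · · · · · · · ·
    · · · · · · · · · ·
    · · · · · · · · · ·
    · · · · · · · · · ·
    · · · · · · · · · ·
    · · █ · · · · · · ·
    · · · · · · · · · ·
    · █ · · · · · · · ·
    · █ · · · · · · · ·
    · · · · · · · · · ·
    · · · · · · · · · ·
    · · · · · · · · · ·
T2:
  2·area = 38
  edge (6, 19)→(12, 14): d=(6,-5) inclusive
  edge (12, 14)→(10, 22): d=(-2,8) inclusive
  edge (10, 22)→(6, 19): d=(-4,-3) inclusive
    (5,7)@(11, 15): e=[1,6,31] → █
    (6,7)@(13, 15): e=[11,-10,37] → ·
    (4,8)@(9, 17): e=[3,18,17] → █
    (6,8)@(13, 17): e=[23,-14,29] → ·
    (3,9)@(7, 19): e=[5,30,3] → █
    (5,9)@(11, 19): e=[25,-2,15] → ·
    (3,10)@(7, 21): e=[17,26,-5] → ·
    (4,10)@(9, 21): e=[27,10,1] → █
    (5,10)@(11, 21): e=[37,-6,7] → ·
    (4,11)@(9, 23): e=[39,6,-7] → ·
  covered (6 px):
    · · · · · · · · · ·
    · · · · · · · · · ·
    · · · · · · · · · ·
    · · · · · · · · · ·
    · · · · · · · · · ·
    · · · · · · · · · ·
    · · · · · · · · · ·
    · · · · · █ · · · ·
    · · · · █ █ · · · ·
    · · · █ █ · · · · ·
    · · · · █ · · · · ·
    · · · · · · · · · ·
T3:
  2·area = 48
  edge (20, 18)→(14, 16): d=(-6,-2) inclusive
  edge (14, 16)→(14, 8): d=(0,-8) inclusive
  edge (14, 8)→(20, 18): d=(6,10) inclusive
    (5,1)@(11, 3): e=[72,-24,0] → ·  [on edge]
    (7,5)@(15, 11): e=[32,8,8] → █
    (8,5)@(17, 11): e=[36,24,-12] → ·
    (2,6)@(5, 13): e=[0,-72,120] → ·  [on edge]
    (7,6)@(15, 13): e=[20,8,20] → █
    (8,6)@(17, 13): e=[24,24,0] → █  [on edge]
    (9,6)@(19, 13): e=[28,40,-20] → ·
    (5,7)@(11, 15): e=[0,-24,72] → ·  [on edge]
    (7,7)@(15, 15): e=[8,8,32] → █
    (9,7)@(19, 15): e=[16,40,-8] → ·
    (7,8)@(15, 17): e=[-4,8,44] → ·
    (8,8)@(17, 17): e=[0,24,24] → █  [on edge]
  covered (7 px):
    · · · · · · · · · ·
    · · · · · · · · · ·
    · · · · · · · · · ·
    · · · · · · · · · ·
    · · · · · · · · · ·
    · · · · · · · █ · ·
    · · · · · · · █ █ ·
    · · · · · · · █ █ ·
    · · · · · · · · █ █
    · · · · · · · · · ·
    · · · · · · · · · ·
    · · · · · · · · · ·

Z-buffer (winner per pixel, '.' = empty):
  . . . . . . . . . .
  . . . . . . . 0 0 .
  . . . . . . 0 0 . .
  . . . . . 0 0 . . .
  . . . . 0 0 . . . .
  . . 1 . 0 . . 3 . .
  . . . 0 . . . 3 3 .
  . 1 0 . . 2 . 3 3 .
  . 0 . . 2 2 . . 3 3
  . . . 2 2 . . . . .
  . . . . 2 . . . . .
  . . . . . . . . . .

Final: 2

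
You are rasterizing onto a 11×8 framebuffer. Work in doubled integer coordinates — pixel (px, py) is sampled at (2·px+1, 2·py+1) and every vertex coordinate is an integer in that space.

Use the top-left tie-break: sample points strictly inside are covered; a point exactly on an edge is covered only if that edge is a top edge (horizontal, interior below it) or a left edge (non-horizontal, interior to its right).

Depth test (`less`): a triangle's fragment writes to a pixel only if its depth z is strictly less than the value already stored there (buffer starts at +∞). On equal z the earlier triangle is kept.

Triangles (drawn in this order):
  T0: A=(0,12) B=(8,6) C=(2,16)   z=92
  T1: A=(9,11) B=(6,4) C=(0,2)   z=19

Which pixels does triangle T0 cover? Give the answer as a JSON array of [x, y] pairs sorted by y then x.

T0:
  2·area = 44
  edge (0, 12)→(8, 6): d=(8,-6) top-left  bias=+0
  edge (8, 6)→(2, 16): d=(-6,10) right/bottom  bias=-1
  edge (2, 16)→(0, 12): d=(-2,-4) top-left  bias=+0
    (5,0)@(11, 1): e=[-22,0,66] → ·  [on edge]
    (3,3)@(7, 7): e=[2,4,38] → #
    (4,3)@(9, 7): e=[14,-16,46] → ·
    (2,4)@(5, 9): e=[6,12,26] → #
    (3,4)@(7, 9): e=[18,-8,34] → ·
    (1,5)@(3, 11): e=[10,20,14] → #
    (2,5)@(5, 11): e=[22,0,22] → ·  [on edge]
    (0,6)@(1, 13): e=[14,28,2] → #
    (2,6)@(5, 13): e=[38,-12,18] → ·
    (0,7)@(1, 15): e=[30,16,-2] → ·
    (1,7)@(3, 15): e=[42,-4,6] → ·
  covered (5 px):
    · · · · · · · · · · ·
    · · · · · · · · · · ·
    · · · · · · · · · · ·
    · · · # · · · · · · ·
    · · # · · · · · · · ·
    · # · · · · · · · · ·
    # # · · · · · · · · ·
    · · · · · · · · · · ·
T1:
  2·area = 36  (B↔C swapped to make it positive)
  edge (9, 11)→(0, 2): d=(-9,-9) top-left  bias=+0
  edge (0, 2)→(6, 4): d=(6,2) right/bottom  bias=-1
  edge (6, 4)→(9, 11): d=(3,7) right/bottom  bias=-1
    (0,1)@(1, 3): e=[0,4,32] → #  [on edge]
    (1,1)@(3, 3): e=[18,0,18] → ·  [on edge]
    (0,2)@(1, 5): e=[-18,16,38] → ·
    (1,2)@(3, 5): e=[0,12,24] → #  [on edge]
    (2,2)@(5, 5): e=[18,8,10] → #
    (3,2)@(7, 5): e=[36,4,-4] → ·
    (4,2)@(9, 5): e=[54,0,-18] → ·  [on edge]
    (1,3)@(3, 7): e=[-18,24,30] → ·
    (2,3)@(5, 7): e=[0,20,16] → #  [on edge]
    (3,3)@(7, 7): e=[18,16,2] → #
    (4,3)@(9, 7): e=[36,12,-12] → ·
    (7,3)@(15, 7): e=[90,0,-54] → ·  [on edge]
    (3,4)@(7, 9): e=[0,28,8] → #  [on edge]
    (10,4)@(21, 9): e=[126,0,-90] → ·  [on edge]
    (4,5)@(9, 11): e=[0,36,0] → ·  [on edge]
    (5,6)@(11, 13): e=[0,44,-8] → ·  [on edge]
    (6,7)@(13, 15): e=[0,52,-16] → ·  [on edge]
  covered (6 px):
    · · · · · · · · · · ·
    # · · · · · · · · · ·
    · # # · · · · · · · ·
    · · # # · · · · · · ·
    · · · # · · · · · · ·
    · · · · · · · · · · ·
    · · · · · · · · · · ·
    · · · · · · · · · · ·

Result: [[3,3],[2,4],[1,5],[0,6],[1,6]]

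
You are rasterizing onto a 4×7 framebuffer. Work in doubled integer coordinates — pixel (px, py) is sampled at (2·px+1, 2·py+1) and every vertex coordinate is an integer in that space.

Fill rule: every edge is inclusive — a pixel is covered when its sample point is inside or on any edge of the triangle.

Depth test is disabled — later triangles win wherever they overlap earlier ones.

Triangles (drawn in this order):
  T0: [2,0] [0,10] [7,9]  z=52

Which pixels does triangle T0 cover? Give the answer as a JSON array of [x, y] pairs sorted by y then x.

T0:
  2·area = 68  (B↔C swapped to make it positive)
  edge (2, 0)→(7, 9): d=(5,9) inclusive
  edge (7, 9)→(0, 10): d=(-7,1) inclusive
  edge (0, 10)→(2, 0): d=(2,-10) inclusive
    (1,1)@(3, 3): e=[6,46,16] → #
    (2,1)@(5, 3): e=[-12,44,36] → ·
    (0,2)@(1, 5): e=[34,34,0] → #  [on edge]
    (2,2)@(5, 5): e=[-2,30,40] → ·
    (0,3)@(1, 7): e=[44,20,4] → #
    (2,3)@(5, 7): e=[8,16,44] → #
    (3,3)@(7, 7): e=[-10,14,64] → ·
    (0,4)@(1, 9): e=[54,6,8] → #
    (3,4)@(7, 9): e=[0,0,68] → #  [on edge]
    (0,5)@(1, 11): e=[64,-8,12] → ·
    (1,5)@(3, 11): e=[46,-10,32] → ·
    (2,5)@(5, 11): e=[28,-12,52] → ·
  covered (10 px):
    · · · ·
    · # · ·
    # # · ·
    # # # ·
    # # # #
    · · · ·
    · · · ·

Answer: [[1,1],[0,2],[1,2],[0,3],[1,3],[2,3],[0,4],[1,4],[2,4],[3,4]]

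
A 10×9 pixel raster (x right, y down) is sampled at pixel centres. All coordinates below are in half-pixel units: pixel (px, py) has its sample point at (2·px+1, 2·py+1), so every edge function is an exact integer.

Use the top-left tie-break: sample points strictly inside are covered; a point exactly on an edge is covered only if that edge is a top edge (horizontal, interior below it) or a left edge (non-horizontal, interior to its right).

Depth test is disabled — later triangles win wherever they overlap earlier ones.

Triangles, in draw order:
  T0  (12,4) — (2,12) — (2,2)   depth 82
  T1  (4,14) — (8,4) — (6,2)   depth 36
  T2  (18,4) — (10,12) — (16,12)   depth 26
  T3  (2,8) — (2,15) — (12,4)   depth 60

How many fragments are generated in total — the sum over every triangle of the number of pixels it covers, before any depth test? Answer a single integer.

T0:
  2·area = 100
  edge (12, 4)→(2, 12): d=(-10,8) right/bottom  bias=-1
  edge (2, 12)→(2, 2): d=(0,-10) top-left  bias=+0
  edge (2, 2)→(12, 4): d=(10,2) right/bottom  bias=-1
    (1,1)@(3, 3): e=[82,10,8] → X
    (2,1)@(5, 3): e=[66,30,4] → X
    (3,1)@(7, 3): e=[50,50,0] → .  [on edge]
    (1,2)@(3, 5): e=[62,10,28] → X
    (3,2)@(7, 5): e=[30,50,20] → X
    (4,2)@(9, 5): e=[14,70,16] → X
    (5,2)@(11, 5): e=[-2,90,12] → .
    (8,2)@(17, 5): e=[-50,150,0] → .  [on edge]
    (1,3)@(3, 7): e=[42,10,48] → X
    (4,3)@(9, 7): e=[-6,70,36] → .
    (1,4)@(3, 9): e=[22,10,68] → X
    (3,4)@(7, 9): e=[-10,50,60] → .
  covered (12 px):
    . . . . . . . . . .
    . X X . . . . . . .
    . X X X X . . . . .
    . X X X . . . . . .
    . X X . . . . . . .
    . X . . . . . . . .
    . . . . . . . . . .
    . . . . . . . . . .
    . . . . . . . . . .
T1:
  2·area = 28  (B↔C swapped to make it positive)
  edge (4, 14)→(6, 2): d=(2,-12) top-left  bias=+0
  edge (6, 2)→(8, 4): d=(2,2) right/bottom  bias=-1
  edge (8, 4)→(4, 14): d=(-4,10) right/bottom  bias=-1
    (2,0)@(5, 1): e=[-14,0,42] → .  [on edge]
    (3,1)@(7, 3): e=[14,0,14] → .  [on edge]
    (3,2)@(7, 5): e=[18,4,6] → X
    (4,2)@(9, 5): e=[42,0,-14] → .  [on edge]
    (3,3)@(7, 7): e=[22,8,-2] → .
    (5,3)@(11, 7): e=[70,0,-42] → .  [on edge]
    (2,4)@(5, 9): e=[2,16,10] → X
    (3,4)@(7, 9): e=[26,12,-10] → .
    (6,4)@(13, 9): e=[98,0,-70] → .  [on edge]
    (2,5)@(5, 11): e=[6,20,2] → X
    (3,5)@(7, 11): e=[30,16,-18] → .
    (7,5)@(15, 11): e=[126,0,-98] → .  [on edge]
    (8,6)@(17, 13): e=[154,0,-126] → .  [on edge]
    (9,7)@(19, 15): e=[182,0,-154] → .  [on edge]
  covered (3 px):
    . . . . . . . . . .
    . . . . . . . . . .
    . . . X . . . . . .
    . . . . . . . . . .
    . . X . . . . . . .
    . . X . . . . . . .
    . . . . . . . . . .
    . . . . . . . . . .
    . . . . . . . . . .
T2:
  2·area = 48  (B↔C swapped to make it positive)
  edge (18, 4)→(16, 12): d=(-2,8) right/bottom  bias=-1
  edge (16, 12)→(10, 12): d=(-6,0) right/bottom  bias=-1
  edge (10, 12)→(18, 4): d=(8,-8) top-left  bias=+0
    (9,1)@(19, 3): e=[-6,54,0] → .  [on edge]
    (8,2)@(17, 5): e=[6,42,0] → X  [on edge]
    (9,2)@(19, 5): e=[-10,42,16] → .
    (7,3)@(15, 7): e=[18,30,0] → X  [on edge]
    (9,3)@(19, 7): e=[-14,30,32] → .
    (6,4)@(13, 9): e=[30,18,0] → X  [on edge]
    (8,4)@(17, 9): e=[-2,18,32] → .
    (5,5)@(11, 11): e=[42,6,0] → X  [on edge]
    (8,5)@(17, 11): e=[-6,6,48] → .
    (4,6)@(9, 13): e=[54,-6,0] → .  [on edge]
    (5,6)@(11, 13): e=[38,-6,16] → .
    (6,6)@(13, 13): e=[22,-6,32] → .
    (3,7)@(7, 15): e=[66,-18,0] → .  [on edge]
    (2,8)@(5, 17): e=[78,-30,0] → .  [on edge]
  covered (8 px):
    . . . . . . . . . .
    . . . . . . . . . .
    . . . . . . . . X .
    . . . . . . . X X .
    . . . . . . X X . .
    . . . . . X X X . .
    . . . . . . . . . .
    . . . . . . . . . .
    . . . . . . . . . .
T3:
  2·area = 70  (B↔C swapped to make it positive)
  edge (2, 8)→(12, 4): d=(10,-4) top-left  bias=+0
  edge (12, 4)→(2, 15): d=(-10,11) right/bottom  bias=-1
  edge (2, 15)→(2, 8): d=(0,-7) top-left  bias=+0
    (5,2)@(11, 5): e=[6,1,63] → X
    (6,2)@(13, 5): e=[14,-21,77] → .
    (2,3)@(5, 7): e=[2,47,21] → X
    (3,3)@(7, 7): e=[10,25,35] → X
    (4,3)@(9, 7): e=[18,3,49] → X
    (5,3)@(11, 7): e=[26,-19,63] → .
    (1,4)@(3, 9): e=[14,49,7] → X
    (4,4)@(9, 9): e=[38,-17,49] → .
    (1,5)@(3, 11): e=[34,29,7] → X
    (3,5)@(7, 11): e=[50,-15,35] → .
    (1,6)@(3, 13): e=[54,9,7] → X
    (2,6)@(5, 13): e=[62,-13,21] → .
  covered (10 px):
    . . . . . . . . . .
    . . . . . . . . . .
    . . . . . X . . . .
    . . X X X . . . . .
    . X X X . . . . . .
    . X X . . . . . . .
    . X . . . . . . . .
    . . . . . . . . . .
    . . . . . . . . . .

Final: 33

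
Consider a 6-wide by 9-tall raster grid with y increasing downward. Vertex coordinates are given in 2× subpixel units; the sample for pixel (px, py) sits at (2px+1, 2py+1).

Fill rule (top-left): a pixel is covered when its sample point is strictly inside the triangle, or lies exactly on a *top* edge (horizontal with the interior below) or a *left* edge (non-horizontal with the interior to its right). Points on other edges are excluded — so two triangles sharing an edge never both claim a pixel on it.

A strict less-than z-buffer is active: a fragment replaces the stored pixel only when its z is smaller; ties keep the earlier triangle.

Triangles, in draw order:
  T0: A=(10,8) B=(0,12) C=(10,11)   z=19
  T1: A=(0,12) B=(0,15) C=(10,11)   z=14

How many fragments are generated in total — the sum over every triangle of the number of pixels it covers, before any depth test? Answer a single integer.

T0:
  2·area = 30  (B↔C swapped to make it positive)
  edge (10, 8)→(10, 11): d=(0,3) right/bottom  bias=-1
  edge (10, 11)→(0, 12): d=(-10,1) right/bottom  bias=-1
  edge (0, 12)→(10, 8): d=(10,-4) top-left  bias=+0
    (4,4)@(9, 9): e=[3,21,6] → #
    (5,4)@(11, 9): e=[-3,19,14] → ·
    (1,5)@(3, 11): e=[21,7,2] → #
    (2,5)@(5, 11): e=[15,5,10] → #
    (3,5)@(7, 11): e=[9,3,18] → #
    (5,5)@(11, 11): e=[-3,-1,34] → ·
    (1,6)@(3, 13): e=[21,-13,22] → ·
    (2,6)@(5, 13): e=[15,-15,30] → ·
    (3,6)@(7, 13): e=[9,-17,38] → ·
    (4,6)@(9, 13): e=[3,-19,46] → ·
  covered (5 px):
    · · · · · ·
    · · · · · ·
    · · · · · ·
    · · · · · ·
    · · · · # ·
    · # # # # ·
    · · · · · ·
    · · · · · ·
    · · · · · ·
T1:
  2·area = 30  (B↔C swapped to make it positive)
  edge (0, 12)→(10, 11): d=(10,-1) top-left  bias=+0
  edge (10, 11)→(0, 15): d=(-10,4) right/bottom  bias=-1
  edge (0, 15)→(0, 12): d=(0,-3) top-left  bias=+0
    (0,6)@(1, 13): e=[11,16,3] → #
    (1,6)@(3, 13): e=[13,8,9] → #
    (2,6)@(5, 13): e=[15,0,15] → ·  [on edge]
    (0,7)@(1, 15): e=[31,-4,3] → ·
    (1,7)@(3, 15): e=[33,-12,9] → ·
  covered (2 px):
    · · · · · ·
    · · · · · ·
    · · · · · ·
    · · · · · ·
    · · · · · ·
    · · · · · ·
    # # · · · ·
    · · · · · ·
    · · · · · ·

Result: 7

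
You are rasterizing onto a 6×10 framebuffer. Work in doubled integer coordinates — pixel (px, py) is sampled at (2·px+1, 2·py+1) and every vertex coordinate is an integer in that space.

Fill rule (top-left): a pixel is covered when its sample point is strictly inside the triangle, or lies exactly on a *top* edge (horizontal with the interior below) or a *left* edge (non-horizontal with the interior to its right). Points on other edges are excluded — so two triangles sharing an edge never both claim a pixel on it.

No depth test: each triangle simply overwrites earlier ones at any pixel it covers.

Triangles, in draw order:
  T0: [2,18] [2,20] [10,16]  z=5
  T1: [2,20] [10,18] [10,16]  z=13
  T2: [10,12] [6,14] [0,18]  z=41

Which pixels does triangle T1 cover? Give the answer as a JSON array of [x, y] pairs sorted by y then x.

T0:
  2·area = 16  (B↔C swapped to make it positive)
  edge (2, 18)→(10, 16): d=(8,-2) top-left  bias=+0
  edge (10, 16)→(2, 20): d=(-8,4) right/bottom  bias=-1
  edge (2, 20)→(2, 18): d=(0,-2) top-left  bias=+0
    (3,8)@(7, 17): e=[2,4,10] → X
    (4,8)@(9, 17): e=[6,-4,14] → .
    (1,9)@(3, 19): e=[10,4,2] → X
    (2,9)@(5, 19): e=[14,-4,6] → .
    (3,9)@(7, 19): e=[18,-12,10] → .
  covered (2 px):
    . . . . . .
    . . . . . .
    . . . . . .
    . . . . . .
    . . . . . .
    . . . . . .
    . . . . . .
    . . . . . .
    . . . X . .
    . X . . . .
T1:
  2·area = 16  (B↔C swapped to make it positive)
  edge (2, 20)→(10, 16): d=(8,-4) top-left  bias=+0
  edge (10, 16)→(10, 18): d=(0,2) right/bottom  bias=-1
  edge (10, 18)→(2, 20): d=(-8,2) right/bottom  bias=-1
    (4,8)@(9, 17): e=[4,2,10] → X
    (5,8)@(11, 17): e=[12,-2,6] → .
    (2,9)@(5, 19): e=[4,10,2] → X
    (3,9)@(7, 19): e=[12,6,-2] → .
    (4,9)@(9, 19): e=[20,2,-6] → .
  covered (2 px):
    . . . . . .
    . . . . . .
    . . . . . .
    . . . . . .
    . . . . . .
    . . . . . .
    . . . . . .
    . . . . . .
    . . . . X .
    . . X . . .
T2:
  2·area = 4  (B↔C swapped to make it positive)
  edge (10, 12)→(0, 18): d=(-10,6) right/bottom  bias=-1
  edge (0, 18)→(6, 14): d=(6,-4) top-left  bias=+0
  edge (6, 14)→(10, 12): d=(4,-2) top-left  bias=+0
    (2,7)@(5, 15): e=[0,2,2] → .  [on edge]
  covered (0 px):
    . . . . . .
    . . . . . .
    . . . . . .
    . . . . . .
    . . . . . .
    . . . . . .
    . . . . . .
    . . . . . .
    . . . . . .
    . . . . . .

Answer: [[4,8],[2,9]]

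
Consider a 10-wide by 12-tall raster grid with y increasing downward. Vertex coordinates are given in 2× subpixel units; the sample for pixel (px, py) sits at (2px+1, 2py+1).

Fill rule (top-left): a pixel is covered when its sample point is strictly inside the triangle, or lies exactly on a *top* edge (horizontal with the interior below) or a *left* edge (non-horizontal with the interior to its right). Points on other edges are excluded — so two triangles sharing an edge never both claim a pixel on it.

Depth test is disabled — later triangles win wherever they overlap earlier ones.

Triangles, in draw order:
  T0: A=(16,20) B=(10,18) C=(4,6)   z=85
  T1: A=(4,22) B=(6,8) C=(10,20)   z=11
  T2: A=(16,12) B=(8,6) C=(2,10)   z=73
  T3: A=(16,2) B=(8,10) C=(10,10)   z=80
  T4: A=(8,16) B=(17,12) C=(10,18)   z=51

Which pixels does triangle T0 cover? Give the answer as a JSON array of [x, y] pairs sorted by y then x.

T0:
  2·area = 60
  edge (16, 20)→(10, 18): d=(-6,-2) top-left  bias=+0
  edge (10, 18)→(4, 6): d=(-6,-12) top-left  bias=+0
  edge (4, 6)→(16, 20): d=(12,14) right/bottom  bias=-1
    (3,5)@(7, 11): e=[36,6,18] → █
    (4,5)@(9, 11): e=[40,30,-10] → ·
    (3,6)@(7, 13): e=[24,-6,42] → ·
    (4,6)@(9, 13): e=[28,18,14] → █
    (5,6)@(11, 13): e=[32,42,-14] → ·
    (0,7)@(1, 15): e=[0,-90,150] → ·  [on edge]
    (4,7)@(9, 15): e=[16,6,38] → █
    (5,7)@(11, 15): e=[20,30,10] → █
    (6,7)@(13, 15): e=[24,54,-18] → ·
    (3,8)@(7, 17): e=[0,-30,90] → ·  [on edge]
    (4,8)@(9, 17): e=[4,-6,62] → ·
    (5,8)@(11, 17): e=[8,18,34] → █
    (6,9)@(13, 19): e=[0,30,30] → █  [on edge]
    (9,10)@(19, 21): e=[0,90,-30] → ·  [on edge]
  covered (8 px):
    · · · · · · · · · ·
    · · · · · · · · · ·
    · · · · · · · · · ·
    · · · · · · · · · ·
    · · · · · · · · · ·
    · · · █ · · · · · ·
    · · · · █ · · · · ·
    · · · · █ █ · · · ·
    · · · · · █ █ · · ·
    · · · · · · █ █ · ·
    · · · · · · · · · ·
    · · · · · · · · · ·
T1:
  2·area = 80
  edge (4, 22)→(6, 8): d=(2,-14) top-left  bias=+0
  edge (6, 8)→(10, 20): d=(4,12) right/bottom  bias=-1
  edge (10, 20)→(4, 22): d=(-6,2) right/bottom  bias=-1
    (3,0)@(7, 1): e=[0,-40,120] → ·  [on edge]
    (2,2)@(5, 5): e=[-20,0,100] → ·  [on edge]
    (3,5)@(7, 11): e=[20,0,60] → ·  [on edge]
    (3,6)@(7, 13): e=[24,8,48] → █
    (4,6)@(9, 13): e=[52,-16,44] → ·
    (2,7)@(5, 15): e=[0,40,40] → █  [on edge]
    (4,7)@(9, 15): e=[56,-8,32] → ·
    (2,8)@(5, 17): e=[4,48,28] → █
    (4,8)@(9, 17): e=[60,0,20] → ·  [on edge]
    (9,8)@(19, 17): e=[200,-120,0] → ·  [on edge]
    (2,9)@(5, 19): e=[8,56,16] → █
    (4,9)@(9, 19): e=[64,8,8] → █
    (6,9)@(13, 19): e=[120,-40,0] → ·  [on edge]
    (3,10)@(7, 21): e=[40,40,0] → ·  [on edge]
    (0,11)@(1, 23): e=[-40,120,0] → ·  [on edge]
    (5,11)@(11, 23): e=[100,0,-20] → ·  [on edge]
  covered (9 px):
    · · · · · · · · · ·
    · · · · · · · · · ·
    · · · · · · · · · ·
    · · · · · · · · · ·
    · · · · · · · · · ·
    · · · · · · · · · ·
    · · · █ · · · · · ·
    · · █ █ · · · · · ·
    · · █ █ · · · · · ·
    · · █ █ █ · · · · ·
    · · █ · · · · · · ·
    · · · · · · · · · ·
T2:
  2·area = 68  (B↔C swapped to make it positive)
  edge (16, 12)→(2, 10): d=(-14,-2) top-left  bias=+0
  edge (2, 10)→(8, 6): d=(6,-4) top-left  bias=+0
  edge (8, 6)→(16, 12): d=(8,6) right/bottom  bias=-1
    (3,3)@(7, 7): e=[52,2,14] → █
    (4,3)@(9, 7): e=[56,10,2] → █
    (5,3)@(11, 7): e=[60,18,-10] → ·
    (2,4)@(5, 9): e=[20,6,42] → █
    (5,4)@(11, 9): e=[32,30,6] → █
    (6,4)@(13, 9): e=[36,38,-6] → ·
    (2,5)@(5, 11): e=[-8,18,58] → ·
    (3,5)@(7, 11): e=[-4,26,46] → ·
    (4,5)@(9, 11): e=[0,34,34] → █  [on edge]
    (6,5)@(13, 11): e=[8,50,10] → █
    (7,5)@(15, 11): e=[12,58,-2] → ·
    (4,6)@(9, 13): e=[-28,46,50] → ·
  covered (9 px):
    · · · · · · · · · ·
    · · · · · · · · · ·
    · · · · · · · · · ·
    · · · █ █ · · · · ·
    · · █ █ █ █ · · · ·
    · · · · █ █ █ · · ·
    · · · · · · · · · ·
    · · · · · · · · · ·
    · · · · · · · · · ·
    · · · · · · · · · ·
    · · · · · · · · · ·
    · · · · · · · · · ·
T3:
  2·area = 16  (B↔C swapped to make it positive)
  edge (16, 2)→(10, 10): d=(-6,8) right/bottom  bias=-1
  edge (10, 10)→(8, 10): d=(-2,0) right/bottom  bias=-1
  edge (8, 10)→(16, 2): d=(8,-8) top-left  bias=+0
    (8,0)@(17, 1): e=[-2,18,0] → ·  [on edge]
    (7,1)@(15, 3): e=[2,14,0] → █  [on edge]
    (8,1)@(17, 3): e=[-14,14,16] → ·
    (6,2)@(13, 5): e=[6,10,0] → █  [on edge]
    (7,2)@(15, 5): e=[-10,10,16] → ·
    (5,3)@(11, 7): e=[10,6,0] → █  [on edge]
    (6,3)@(13, 7): e=[-6,6,16] → ·
    (4,4)@(9, 9): e=[14,2,0] → █  [on edge]
    (5,4)@(11, 9): e=[-2,2,16] → ·
    (3,5)@(7, 11): e=[18,-2,0] → ·  [on edge]
    (4,5)@(9, 11): e=[2,-2,16] → ·
    (2,6)@(5, 13): e=[22,-6,0] → ·  [on edge]
    (1,7)@(3, 15): e=[26,-10,0] → ·  [on edge]
    (0,8)@(1, 17): e=[30,-14,0] → ·  [on edge]
  covered (4 px):
    · · · · · · · · · ·
    · · · · · · · █ · ·
    · · · · · · █ · · ·
    · · · · · █ · · · ·
    · · · · █ · · · · ·
    · · · · · · · · · ·
    · · · · · · · · · ·
    · · · · · · · · · ·
    · · · · · · · · · ·
    · · · · · · · · · ·
    · · · · · · · · · ·
    · · · · · · · · · ·
T4:
  2·area = 26
  edge (8, 16)→(17, 12): d=(9,-4) top-left  bias=+0
  edge (17, 12)→(10, 18): d=(-7,6) right/bottom  bias=-1
  edge (10, 18)→(8, 16): d=(-2,-2) top-left  bias=+0
    (0,4)@(1, 9): e=[-91,117,0] → ·  [on edge]
    (1,5)@(3, 11): e=[-65,91,0] → ·  [on edge]
    (2,6)@(5, 13): e=[-39,65,0] → ·  [on edge]
    (7,6)@(15, 13): e=[1,5,20] → █
    (8,6)@(17, 13): e=[9,-7,24] → ·
    (3,7)@(7, 15): e=[-13,39,0] → ·  [on edge]
    (5,7)@(11, 15): e=[3,15,8] → █
    (6,7)@(13, 15): e=[11,3,12] → █
    (7,7)@(15, 15): e=[19,-9,16] → ·
    (4,8)@(9, 17): e=[13,13,0] → █  [on edge]
    (6,8)@(13, 17): e=[29,-11,8] → ·
    (4,9)@(9, 19): e=[31,-1,-4] → ·
    (5,9)@(11, 19): e=[39,-13,0] → ·  [on edge]
    (6,10)@(13, 21): e=[65,-39,0] → ·  [on edge]
    (7,11)@(15, 23): e=[91,-65,0] → ·  [on edge]
  covered (5 px):
    · · · · · · · · · ·
    · · · · · · · · · ·
    · · · · · · · · · ·
    · · · · · · · · · ·
    · · · · · · · · · ·
    · · · · · · · · · ·
    · · · · · · · █ · ·
    · · · · · █ █ · · ·
    · · · · █ █ · · · ·
    · · · · · · · · · ·
    · · · · · · · · · ·
    · · · · · · · · · ·

Result: [[3,5],[4,6],[4,7],[5,7],[5,8],[6,8],[6,9],[7,9]]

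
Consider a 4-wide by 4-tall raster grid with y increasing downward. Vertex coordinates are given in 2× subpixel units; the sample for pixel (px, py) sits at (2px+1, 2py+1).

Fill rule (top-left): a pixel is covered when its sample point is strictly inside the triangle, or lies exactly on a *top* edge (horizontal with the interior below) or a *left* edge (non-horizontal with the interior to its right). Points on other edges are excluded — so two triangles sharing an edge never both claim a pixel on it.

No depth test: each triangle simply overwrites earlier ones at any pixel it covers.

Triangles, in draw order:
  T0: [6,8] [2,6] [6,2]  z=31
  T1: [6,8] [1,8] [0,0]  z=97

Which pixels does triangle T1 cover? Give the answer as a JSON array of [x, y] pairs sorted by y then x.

T0:
  2·area = 24
  edge (6, 8)→(2, 6): d=(-4,-2) top-left  bias=+0
  edge (2, 6)→(6, 2): d=(4,-4) top-left  bias=+0
  edge (6, 2)→(6, 8): d=(0,6) right/bottom  bias=-1
    (3,0)@(7, 1): e=[30,0,-6] → .  [on edge]
    (2,1)@(5, 3): e=[18,0,6] → X  [on edge]
    (3,1)@(7, 3): e=[22,8,-6] → .
    (1,2)@(3, 5): e=[6,0,18] → X  [on edge]
    (3,2)@(7, 5): e=[14,16,-6] → .
    (0,3)@(1, 7): e=[-6,0,30] → .  [on edge]
    (1,3)@(3, 7): e=[-2,8,18] → .
    (2,3)@(5, 7): e=[2,16,6] → X
    (3,3)@(7, 7): e=[6,24,-6] → .
  covered (4 px):
    . . . .
    . . X .
    . X X .
    . . X .
T1:
  2·area = 40
  edge (6, 8)→(1, 8): d=(-5,0) right/bottom  bias=-1
  edge (1, 8)→(0, 0): d=(-1,-8) top-left  bias=+0
  edge (0, 0)→(6, 8): d=(6,8) right/bottom  bias=-1
    (0,1)@(1, 3): e=[25,5,10] → X
    (1,1)@(3, 3): e=[25,21,-6] → .
    (0,2)@(1, 5): e=[15,3,22] → X
    (1,2)@(3, 5): e=[15,19,6] → X
    (2,2)@(5, 5): e=[15,35,-10] → .
    (0,3)@(1, 7): e=[5,1,34] → X
    (2,3)@(5, 7): e=[5,33,2] → X
    (3,3)@(7, 7): e=[5,49,-14] → .
  covered (6 px):
    . . . .
    X . . .
    X X . .
    X X X .

Result: [[0,1],[0,2],[1,2],[0,3],[1,3],[2,3]]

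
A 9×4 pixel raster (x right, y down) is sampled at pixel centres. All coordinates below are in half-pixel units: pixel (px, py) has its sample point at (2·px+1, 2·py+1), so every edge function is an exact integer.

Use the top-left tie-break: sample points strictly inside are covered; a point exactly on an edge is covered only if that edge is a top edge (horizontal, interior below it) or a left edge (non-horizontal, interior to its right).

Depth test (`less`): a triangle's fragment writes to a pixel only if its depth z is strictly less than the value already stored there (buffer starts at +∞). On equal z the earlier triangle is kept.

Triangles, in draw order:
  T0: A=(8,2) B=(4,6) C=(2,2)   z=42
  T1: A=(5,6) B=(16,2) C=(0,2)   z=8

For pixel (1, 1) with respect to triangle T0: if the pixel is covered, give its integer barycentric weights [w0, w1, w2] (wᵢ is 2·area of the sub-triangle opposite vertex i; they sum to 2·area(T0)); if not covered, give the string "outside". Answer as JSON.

T0:
  2·area = 24
  edge (8, 2)→(4, 6): d=(-4,4) right/bottom  bias=-1
  edge (4, 6)→(2, 2): d=(-2,-4) top-left  bias=+0
  edge (2, 2)→(8, 2): d=(6,0) top-left  bias=+0
    (4,0)@(9, 1): e=[0,30,-6] → ·  [on edge]
    (1,1)@(3, 3): e=[16,2,6] → #
    (2,1)@(5, 3): e=[8,10,6] → #
    (3,1)@(7, 3): e=[0,18,6] → ·  [on edge]
    (1,2)@(3, 5): e=[8,-2,18] → ·
    (2,2)@(5, 5): e=[0,6,18] → ·  [on edge]
    (1,3)@(3, 7): e=[0,-6,30] → ·  [on edge]
  covered (2 px):
    · · · · · · · · ·
    · # # · · · · · ·
    · · · · · · · · ·
    · · · · · · · · ·
T1:
  2·area = 64  (B↔C swapped to make it positive)
  edge (5, 6)→(0, 2): d=(-5,-4) top-left  bias=+0
  edge (0, 2)→(16, 2): d=(16,0) top-left  bias=+0
  edge (16, 2)→(5, 6): d=(-11,4) right/bottom  bias=-1
    (1,1)@(3, 3): e=[7,16,41] → #
    (2,1)@(5, 3): e=[15,16,33] → #
    (3,1)@(7, 3): e=[23,16,25] → #
    (4,1)@(9, 3): e=[31,16,17] → #
    (5,1)@(11, 3): e=[39,16,9] → #
    (6,1)@(13, 3): e=[47,16,1] → #
    (7,1)@(15, 3): e=[55,16,-7] → ·
    (1,2)@(3, 5): e=[-3,48,19] → ·
    (2,2)@(5, 5): e=[5,48,11] → #
    (4,2)@(9, 5): e=[21,48,-5] → ·
    (5,2)@(11, 5): e=[29,48,-13] → ·
    (6,2)@(13, 5): e=[37,48,-21] → ·
  covered (8 px):
    · · · · · · · · ·
    · # # # # # # · ·
    · · # # · · · · ·
    · · · · · · · · ·

Answer: [2,6,16]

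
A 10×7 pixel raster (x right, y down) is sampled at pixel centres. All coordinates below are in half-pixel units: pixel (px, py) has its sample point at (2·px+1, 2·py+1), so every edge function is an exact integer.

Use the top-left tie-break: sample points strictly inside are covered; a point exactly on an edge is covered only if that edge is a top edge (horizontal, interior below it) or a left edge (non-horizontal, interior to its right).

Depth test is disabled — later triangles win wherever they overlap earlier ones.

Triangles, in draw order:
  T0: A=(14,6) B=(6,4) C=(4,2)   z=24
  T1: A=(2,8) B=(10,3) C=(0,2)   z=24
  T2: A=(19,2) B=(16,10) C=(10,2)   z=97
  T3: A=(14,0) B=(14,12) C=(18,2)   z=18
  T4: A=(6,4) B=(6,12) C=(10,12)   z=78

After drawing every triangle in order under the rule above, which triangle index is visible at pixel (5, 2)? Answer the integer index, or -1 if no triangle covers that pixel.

T0:
  2·area = 12
  edge (14, 6)→(6, 4): d=(-8,-2) top-left  bias=+0
  edge (6, 4)→(4, 2): d=(-2,-2) top-left  bias=+0
  edge (4, 2)→(14, 6): d=(10,4) right/bottom  bias=-1
    (1,0)@(3, 1): e=[18,0,-6] → .  [on edge]
    (2,1)@(5, 3): e=[6,0,6] → X  [on edge]
    (3,1)@(7, 3): e=[10,4,-2] → .
    (2,2)@(5, 5): e=[-10,-4,26] → .
    (3,2)@(7, 5): e=[-6,0,18] → .  [on edge]
    (5,2)@(11, 5): e=[2,8,2] → X
    (6,2)@(13, 5): e=[6,12,-6] → .
    (4,3)@(9, 7): e=[-18,0,30] → .  [on edge]
    (5,3)@(11, 7): e=[-14,4,22] → .
    (5,4)@(11, 9): e=[-30,0,42] → .  [on edge]
    (6,5)@(13, 11): e=[-42,0,54] → .  [on edge]
    (7,6)@(15, 13): e=[-54,0,66] → .  [on edge]
  covered (2 px):
    . . . . . . . . . .
    . . X . . . . . . .
    . . . . . X . . . .
    . . . . . . . . . .
    . . . . . . . . . .
    . . . . . . . . . .
    . . . . . . . . . .
T1:
  2·area = 58  (B↔C swapped to make it positive)
  edge (2, 8)→(0, 2): d=(-2,-6) top-left  bias=+0
  edge (0, 2)→(10, 3): d=(10,1) right/bottom  bias=-1
  edge (10, 3)→(2, 8): d=(-8,5) right/bottom  bias=-1
    (0,1)@(1, 3): e=[4,9,45] → X
    (1,1)@(3, 3): e=[16,7,35] → X
    (2,1)@(5, 3): e=[28,5,25] → X
    (3,1)@(7, 3): e=[40,3,15] → X
    (4,1)@(9, 3): e=[52,1,5] → X
    (5,1)@(11, 3): e=[64,-1,-5] → .
    (0,2)@(1, 5): e=[0,29,29] → X  [on edge]
    (3,2)@(7, 5): e=[36,23,-1] → .
    (4,2)@(9, 5): e=[48,21,-11] → .
    (0,3)@(1, 7): e=[-4,49,13] → .
    (1,3)@(3, 7): e=[8,47,3] → X
    (2,3)@(5, 7): e=[20,45,-7] → .
    (1,5)@(3, 11): e=[0,87,-29] → .  [on edge]
  covered (9 px):
    . . . . . . . . . .
    X X X X X . . . . .
    X X X . . . . . . .
    . X . . . . . . . .
    . . . . . . . . . .
    . . . . . . . . . .
    . . . . . . . . . .
T2:
  2·area = 72
  edge (19, 2)→(16, 10): d=(-3,8) right/bottom  bias=-1
  edge (16, 10)→(10, 2): d=(-6,-8) top-left  bias=+0
  edge (10, 2)→(19, 2): d=(9,0) top-left  bias=+0
    (5,1)@(11, 3): e=[61,2,9] → X
    (6,1)@(13, 3): e=[45,18,9] → X
    (7,1)@(15, 3): e=[29,34,9] → X
    (8,1)@(17, 3): e=[13,50,9] → X
    (9,1)@(19, 3): e=[-3,66,9] → .
    (5,2)@(11, 5): e=[55,-10,27] → .
    (6,2)@(13, 5): e=[39,6,27] → X
    (9,2)@(19, 5): e=[-9,54,27] → .
    (6,3)@(13, 7): e=[33,-6,45] → .
    (7,3)@(15, 7): e=[17,10,45] → X
    (9,3)@(19, 7): e=[-15,42,45] → .
    (7,4)@(15, 9): e=[11,-2,63] → .
  covered (9 px):
    . . . . . . . . . .
    . . . . . X X X X .
    . . . . . . X X X .
    . . . . . . . X X .
    . . . . . . . . . .
    . . . . . . . . . .
    . . . . . . . . . .
T3:
  2·area = 48  (B↔C swapped to make it positive)
  edge (14, 0)→(18, 2): d=(4,2) right/bottom  bias=-1
  edge (18, 2)→(14, 12): d=(-4,10) right/bottom  bias=-1
  edge (14, 12)→(14, 0): d=(0,-12) top-left  bias=+0
    (7,0)@(15, 1): e=[2,34,12] → X
    (8,0)@(17, 1): e=[-2,14,36] → .
    (7,1)@(15, 3): e=[10,26,12] → X
    (8,1)@(17, 3): e=[6,6,36] → X
    (9,1)@(19, 3): e=[2,-14,60] → .
    (7,2)@(15, 5): e=[18,18,12] → X
    (8,2)@(17, 5): e=[14,-2,36] → .
    (7,3)@(15, 7): e=[26,10,12] → X
    (8,3)@(17, 7): e=[22,-10,36] → .
    (7,4)@(15, 9): e=[34,2,12] → X
    (8,4)@(17, 9): e=[30,-18,36] → .
    (7,5)@(15, 11): e=[42,-6,12] → .
  covered (6 px):
    . . . . . . . X . .
    . . . . . . . X X .
    . . . . . . . X . .
    . . . . . . . X . .
    . . . . . . . X . .
    . . . . . . . . . .
    . . . . . . . . . .
T4:
  2·area = 32  (B↔C swapped to make it positive)
  edge (6, 4)→(10, 12): d=(4,8) right/bottom  bias=-1
  edge (10, 12)→(6, 12): d=(-4,0) right/bottom  bias=-1
  edge (6, 12)→(6, 4): d=(0,-8) top-left  bias=+0
    (3,3)@(7, 7): e=[4,20,8] → X
    (4,3)@(9, 7): e=[-12,20,24] → .
    (3,4)@(7, 9): e=[12,12,8] → X
    (4,4)@(9, 9): e=[-4,12,24] → .
    (3,5)@(7, 11): e=[20,4,8] → X
    (4,5)@(9, 11): e=[4,4,24] → X
    (5,5)@(11, 11): e=[-12,4,40] → .
    (3,6)@(7, 13): e=[28,-4,8] → .
    (4,6)@(9, 13): e=[12,-4,24] → .
  covered (4 px):
    . . . . . . . . . .
    . . . . . . . . . .
    . . . . . . . . . .
    . . . X . . . . . .
    . . . X . . . . . .
    . . . X X . . . . .
    . . . . . . . . . .

Z-buffer (winner per pixel, '.' = empty):
  . . . . . . . 3 . .
  1 1 1 1 1 2 2 3 3 .
  1 1 1 . . 0 2 3 2 .
  . 1 . 4 . . . 3 2 .
  . . . 4 . . . 3 . .
  . . . 4 4 . . . . .
  . . . . . . . . . .

Result: 0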